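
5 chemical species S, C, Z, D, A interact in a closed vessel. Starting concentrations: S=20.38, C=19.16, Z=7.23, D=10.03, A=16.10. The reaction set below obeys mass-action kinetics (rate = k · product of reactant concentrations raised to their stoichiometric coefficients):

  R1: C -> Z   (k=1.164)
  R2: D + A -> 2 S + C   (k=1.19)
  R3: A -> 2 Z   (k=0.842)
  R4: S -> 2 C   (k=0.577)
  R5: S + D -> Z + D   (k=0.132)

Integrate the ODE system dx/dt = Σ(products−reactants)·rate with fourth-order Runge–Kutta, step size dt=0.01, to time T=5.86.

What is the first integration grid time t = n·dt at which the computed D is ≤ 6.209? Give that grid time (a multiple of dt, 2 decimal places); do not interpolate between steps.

RK4 with dt=0.01: 586 steps to T=5.86. Trajectory (selected grid times):
t=0.00: S=20.38 C=19.16 Z=7.23 D=10.03 A=16.10
t=0.02: S=25.42 C=22.12 Z=8.71 D=7.12 A=12.95
t=0.03: S=26.99 C=23.13 Z=9.41 D=6.15 A=11.87
t=0.65: S=25.74 C=29.43 Z=38.39 D=0.13 A=3.15
t=1.30: S=17.78 C=24.95 Z=61.83 D=0.02 A=1.74
t=1.95: S=12.22 C=19.34 Z=80.06 D=0.01 A=1.00
t=2.60: S=8.40 C=14.32 Z=93.57 D=0.00 A=0.58
t=3.26: S=5.74 C=10.27 Z=103.44 D=0.00 A=0.33
t=3.91: S=3.95 C=7.28 Z=110.30 D=0.00 A=0.19
t=4.56: S=2.71 C=5.11 Z=115.10 D=0.00 A=0.11
t=5.21: S=1.86 C=3.56 Z=118.43 D=0.00 A=0.06
t=5.86: S=1.28 C=2.47 Z=120.74 D=0.00 A=0.04
D(0.02)=7.122 > 6.209 but D(0.03)=6.146 ≤ 6.209, so the first grid time is t=0.03.

Threshold first reached at t = 0.03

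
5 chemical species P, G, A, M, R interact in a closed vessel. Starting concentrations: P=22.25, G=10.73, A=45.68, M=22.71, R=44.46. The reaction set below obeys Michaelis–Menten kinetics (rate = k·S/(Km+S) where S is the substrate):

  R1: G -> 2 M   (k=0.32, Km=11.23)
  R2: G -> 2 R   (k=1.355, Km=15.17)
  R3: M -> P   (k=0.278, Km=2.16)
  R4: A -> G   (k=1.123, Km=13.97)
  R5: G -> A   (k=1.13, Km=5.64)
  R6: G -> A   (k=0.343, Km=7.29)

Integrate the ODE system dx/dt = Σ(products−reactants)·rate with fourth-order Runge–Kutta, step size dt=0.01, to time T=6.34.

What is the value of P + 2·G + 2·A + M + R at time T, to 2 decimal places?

Check how each reaction changes W = P + 2·G + 2·A + M + R (weight of products minus weight of reactants):
R1: G -> 2 M: (1·2) − (2·1) = 2 − 2 = 0
R2: G -> 2 R: (1·2) − (2·1) = 2 − 2 = 0
R3: M -> P: (1·1) − (1·1) = 1 − 1 = 0
R4: A -> G: (2·1) − (2·1) = 2 − 2 = 0
R5: G -> A: (2·1) − (2·1) = 2 − 2 = 0
R6: G -> A: (2·1) − (2·1) = 2 − 2 = 0
Every reaction leaves W unchanged, so W is conserved and no simulation is needed: W(T) = W(0) = 22.25 + 2·10.73 + 2·45.68 + 22.71 + 44.46 = 202.24

Value at T = 202.24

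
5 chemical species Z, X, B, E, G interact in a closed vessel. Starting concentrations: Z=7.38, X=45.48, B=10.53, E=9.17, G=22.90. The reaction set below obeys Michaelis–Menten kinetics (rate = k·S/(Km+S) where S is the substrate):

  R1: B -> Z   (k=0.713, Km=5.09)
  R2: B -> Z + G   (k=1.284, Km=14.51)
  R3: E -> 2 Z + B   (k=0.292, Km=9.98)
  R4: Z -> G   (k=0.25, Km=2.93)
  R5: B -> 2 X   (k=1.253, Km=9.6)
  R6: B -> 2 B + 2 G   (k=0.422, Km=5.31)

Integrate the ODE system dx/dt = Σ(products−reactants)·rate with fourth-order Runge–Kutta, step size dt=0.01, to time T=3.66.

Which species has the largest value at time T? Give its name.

RK4 with dt=0.01: 366 steps to T=3.66. Trajectory (selected grid times):
t=0.00: Z=7.38 X=45.48 B=10.53 E=9.17 G=22.90
t=0.41: Z=7.83 X=46.01 B=10.02 E=9.11 G=23.42
t=0.81: Z=8.27 X=46.52 B=9.54 E=9.06 G=23.92
t=1.22: Z=8.70 X=47.02 B=9.06 E=9.00 G=24.42
t=1.63: Z=9.12 X=47.51 B=8.59 E=8.94 G=24.91
t=2.03: Z=9.52 X=47.98 B=8.15 E=8.89 G=25.38
t=2.44: Z=9.92 X=48.45 B=7.72 E=8.83 G=25.86
t=2.85: Z=10.30 X=48.90 B=7.30 E=8.78 G=26.32
t=3.25: Z=10.67 X=49.32 B=6.90 E=8.72 G=26.76
t=3.66: Z=11.03 X=49.75 B=6.51 E=8.67 G=27.20
At T=3.66: Z=11.03 X=49.75 B=6.51 E=8.67 G=27.20; the largest is X.

Dominant species at T: X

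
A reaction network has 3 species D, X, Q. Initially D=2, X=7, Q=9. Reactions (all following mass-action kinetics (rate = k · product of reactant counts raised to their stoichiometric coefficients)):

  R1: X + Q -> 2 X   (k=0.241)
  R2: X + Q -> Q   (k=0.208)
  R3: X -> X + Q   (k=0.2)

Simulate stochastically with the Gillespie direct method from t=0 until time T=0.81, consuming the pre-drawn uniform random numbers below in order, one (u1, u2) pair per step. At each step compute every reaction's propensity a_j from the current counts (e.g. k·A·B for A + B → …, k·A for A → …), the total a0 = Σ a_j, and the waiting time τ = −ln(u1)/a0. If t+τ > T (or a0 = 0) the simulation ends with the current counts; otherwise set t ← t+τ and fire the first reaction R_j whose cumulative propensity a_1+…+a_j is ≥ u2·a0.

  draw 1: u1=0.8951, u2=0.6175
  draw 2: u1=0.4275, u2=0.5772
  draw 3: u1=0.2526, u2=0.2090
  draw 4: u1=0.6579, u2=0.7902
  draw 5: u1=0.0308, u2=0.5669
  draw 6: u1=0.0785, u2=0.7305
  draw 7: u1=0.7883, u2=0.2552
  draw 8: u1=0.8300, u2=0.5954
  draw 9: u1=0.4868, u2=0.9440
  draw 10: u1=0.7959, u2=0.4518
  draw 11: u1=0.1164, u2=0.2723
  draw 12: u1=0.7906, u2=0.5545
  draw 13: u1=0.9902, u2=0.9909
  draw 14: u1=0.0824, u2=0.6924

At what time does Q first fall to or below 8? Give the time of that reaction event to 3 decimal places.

t=0.000: D=2 X=7 Q=9
Draw 1: a1=15.183, a2=13.104, a3=1.400, a0=29.687; τ=−ln(0.8951)/29.687=0.004 → t=0.004; u2·a0=0.6175·29.687=18.332; a1=15.183 < 18.332 ≤ a1+a2=28.287 → R2 fires; D=2 X=6 Q=9
Draw 2: a1=13.014, a2=11.232, a3=1.200, a0=25.446; τ=−ln(0.4275)/25.446=0.033 → t=0.037; u2·a0=0.5772·25.446=14.687; a1=13.014 < 14.687 ≤ a1+a2=24.246 → R2 fires; D=2 X=5 Q=9
Draw 3: a1=10.845, a2=9.360, a3=1.000, a0=21.205; τ=−ln(0.2526)/21.205=0.065 → t=0.102; u2·a0=0.2090·21.205=4.432 ≤ a1=10.845 → R1 fires; D=2 X=6 Q=8
Draw 4: a1=11.568, a2=9.984, a3=1.200, a0=22.752; τ=−ln(0.6579)/22.752=0.018 → t=0.120; u2·a0=0.7902·22.752=17.979; a1=11.568 < 17.979 ≤ a1+a2=21.552 → R2 fires; D=2 X=5 Q=8
Draw 5: a1=9.640, a2=8.320, a3=1.000, a0=18.960; τ=−ln(0.0308)/18.960=0.184 → t=0.304; u2·a0=0.5669·18.960=10.748; a1=9.640 < 10.748 ≤ a1+a2=17.960 → R2 fires; D=2 X=4 Q=8
Draw 6: a1=7.712, a2=6.656, a3=0.800, a0=15.168; τ=−ln(0.0785)/15.168=0.168 → t=0.472; u2·a0=0.7305·15.168=11.080; a1=7.712 < 11.080 ≤ a1+a2=14.368 → R2 fires; D=2 X=3 Q=8
Draw 7: a1=5.784, a2=4.992, a3=0.600, a0=11.376; τ=−ln(0.7883)/11.376=0.021 → t=0.493; u2·a0=0.2552·11.376=2.903 ≤ a1=5.784 → R1 fires; D=2 X=4 Q=7
Draw 8: a1=6.748, a2=5.824, a3=0.800, a0=13.372; τ=−ln(0.8300)/13.372=0.014 → t=0.507; u2·a0=0.5954·13.372=7.962; a1=6.748 < 7.962 ≤ a1+a2=12.572 → R2 fires; D=2 X=3 Q=7
Draw 9: a1=5.061, a2=4.368, a3=0.600, a0=10.029; τ=−ln(0.4868)/10.029=0.072 → t=0.578; u2·a0=0.9440·10.029=9.467; a1+a2=9.429 < 9.467 ≤ a1+…+a3=10.029 → R3 fires; D=2 X=3 Q=8
Draw 10: a1=5.784, a2=4.992, a3=0.600, a0=11.376; τ=−ln(0.7959)/11.376=0.020 → t=0.598; u2·a0=0.4518·11.376=5.140 ≤ a1=5.784 → R1 fires; D=2 X=4 Q=7
Draw 11: a1=6.748, a2=5.824, a3=0.800, a0=13.372; τ=−ln(0.1164)/13.372=0.161 → t=0.759; u2·a0=0.2723·13.372=3.641 ≤ a1=6.748 → R1 fires; D=2 X=5 Q=6
Draw 12: a1=7.230, a2=6.240, a3=1.000, a0=14.470; τ=−ln(0.7906)/14.470=0.016 → t=0.776; u2·a0=0.5545·14.470=8.024; a1=7.230 < 8.024 ≤ a1+a2=13.470 → R2 fires; D=2 X=4 Q=6
Draw 13: a1=5.784, a2=4.992, a3=0.800, a0=11.576; τ=−ln(0.9902)/11.576=0.001 → t=0.776; u2·a0=0.9909·11.576=11.471; a1+a2=10.776 < 11.471 ≤ a1+…+a3=11.576 → R3 fires; D=2 X=4 Q=7
Draw 14: a1=6.748, a2=5.824, a3=0.800, a0=13.372; τ=−ln(0.0824)/13.372=0.187 → t=0.963 > T=0.81: stop.
Q first becomes ≤ 8 when it reaches 8 at the event at t=0.102.

Threshold first reached at t = 0.102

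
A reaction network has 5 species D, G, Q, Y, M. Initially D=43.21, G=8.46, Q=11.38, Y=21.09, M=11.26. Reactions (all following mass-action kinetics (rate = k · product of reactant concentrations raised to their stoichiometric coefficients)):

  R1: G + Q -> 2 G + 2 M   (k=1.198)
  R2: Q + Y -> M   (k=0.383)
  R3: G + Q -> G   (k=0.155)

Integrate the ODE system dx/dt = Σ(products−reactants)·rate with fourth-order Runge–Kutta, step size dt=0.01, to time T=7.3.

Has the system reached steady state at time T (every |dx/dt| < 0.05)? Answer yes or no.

RK4 with dt=0.01: 730 steps to T=7.3. Trajectory (selected grid times):
t=0.00: D=43.21 G=8.46 Q=11.38 Y=21.09 M=11.26
t=0.81: D=43.21 G=15.31 Q=0.00 Y=17.45 M=28.60
t=1.62: D=43.21 G=15.31 Q=0.00 Y=17.45 M=28.60
t=2.43: D=43.21 G=15.31 Q=0.00 Y=17.45 M=28.60
t=3.24: D=43.21 G=15.31 Q=0.00 Y=17.45 M=28.60
t=4.06: D=43.21 G=15.31 Q=0.00 Y=17.45 M=28.60
t=4.87: D=43.21 G=15.31 Q=0.00 Y=17.45 M=28.60
t=5.68: D=43.21 G=15.31 Q=0.00 Y=17.45 M=28.60
t=6.49: D=43.21 G=15.31 Q=0.00 Y=17.45 M=28.60
t=7.30: D=43.21 G=15.31 Q=0.00 Y=17.45 M=28.60
Rates at T: R1=0.0000, R2=0.0000, R3=0.0000
dx/dt at T (Σ net stoichiometry × rate): D=+0.0000, G=+0.0000, Q=-0.0000, Y=-0.0000, M=+0.0000
Largest |dx/dt| is |+0.0000| (M) < 0.05 → steady.

Steady state at T: yes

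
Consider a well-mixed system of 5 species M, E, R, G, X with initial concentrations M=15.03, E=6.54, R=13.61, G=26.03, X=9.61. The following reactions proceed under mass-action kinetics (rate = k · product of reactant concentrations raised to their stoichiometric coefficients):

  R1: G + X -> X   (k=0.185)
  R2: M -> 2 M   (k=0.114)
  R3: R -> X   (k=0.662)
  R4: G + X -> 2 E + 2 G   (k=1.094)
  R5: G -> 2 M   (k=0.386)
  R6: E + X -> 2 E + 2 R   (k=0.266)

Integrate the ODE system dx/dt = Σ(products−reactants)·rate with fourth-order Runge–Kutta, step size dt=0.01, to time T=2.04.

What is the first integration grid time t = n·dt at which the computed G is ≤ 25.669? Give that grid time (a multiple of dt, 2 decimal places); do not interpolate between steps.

Threshold first reached at t = 1.24

RK4 with dt=0.01: 204 steps to T=2.04. Trajectory (selected grid times):
t=0.00: M=15.03 E=6.54 R=13.61 G=26.03 X=9.61
t=0.23: M=21.10 E=28.35 R=14.21 G=31.70 X=0.23
t=0.45: M=26.98 E=31.96 R=12.99 G=30.41 X=0.21
t=0.68: M=33.04 E=35.37 R=11.92 G=29.01 X=0.19
t=0.91: M=39.02 E=38.46 R=11.02 G=27.61 X=0.18
t=1.13: M=44.64 E=41.17 R=10.30 G=26.28 X=0.17
t=1.23: M=47.17 E=42.33 R=10.01 G=25.68 X=0.17
t=1.24: M=47.42 E=42.44 R=9.98 G=25.62 X=0.17
t=1.36: M=50.43 E=43.78 R=9.66 G=24.91 X=0.17
t=1.59: M=56.13 E=46.20 R=9.12 G=23.58 X=0.16
t=1.81: M=61.51 E=48.37 R=8.69 G=22.35 X=0.15
t=2.04: M=67.05 E=50.50 R=8.32 G=21.11 X=0.15
G(1.23)=25.676 > 25.669 but G(1.24)=25.616 ≤ 25.669, so the first grid time is t=1.24.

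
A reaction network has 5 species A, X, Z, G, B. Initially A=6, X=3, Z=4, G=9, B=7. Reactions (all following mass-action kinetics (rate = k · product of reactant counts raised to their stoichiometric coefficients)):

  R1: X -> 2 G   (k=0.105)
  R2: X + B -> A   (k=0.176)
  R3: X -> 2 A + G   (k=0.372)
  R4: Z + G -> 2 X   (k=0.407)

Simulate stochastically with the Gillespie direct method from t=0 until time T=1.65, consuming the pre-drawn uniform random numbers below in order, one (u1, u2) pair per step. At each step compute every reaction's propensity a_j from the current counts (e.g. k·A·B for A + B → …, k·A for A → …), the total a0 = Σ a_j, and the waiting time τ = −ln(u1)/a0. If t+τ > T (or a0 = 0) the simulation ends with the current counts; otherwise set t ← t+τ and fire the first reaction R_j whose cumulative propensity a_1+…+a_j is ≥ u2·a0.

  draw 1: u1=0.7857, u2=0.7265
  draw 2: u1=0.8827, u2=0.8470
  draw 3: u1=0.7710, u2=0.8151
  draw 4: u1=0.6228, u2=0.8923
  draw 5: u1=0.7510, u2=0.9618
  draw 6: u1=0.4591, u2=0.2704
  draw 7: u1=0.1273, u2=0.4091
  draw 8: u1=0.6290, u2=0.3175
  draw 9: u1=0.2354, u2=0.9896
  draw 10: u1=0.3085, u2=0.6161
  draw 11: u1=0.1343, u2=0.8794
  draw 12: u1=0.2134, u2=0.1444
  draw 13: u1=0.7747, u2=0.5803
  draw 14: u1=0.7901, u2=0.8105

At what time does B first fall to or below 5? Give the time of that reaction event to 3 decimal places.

Threshold first reached at t = 0.270

t=0.000: A=6 X=3 Z=4 G=9 B=7
Draw 1: a1=0.315, a2=3.696, a3=1.116, a4=14.652, a0=19.779; τ=−ln(0.7857)/19.779=0.012 → t=0.012; u2·a0=0.7265·19.779=14.369; a1+…+a3=5.127 < 14.369 ≤ a1+…+a4=19.779 → R4 fires; A=6 X=5 Z=3 G=8 B=7
Draw 2: a1=0.525, a2=6.160, a3=1.860, a4=9.768, a0=18.313; τ=−ln(0.8827)/18.313=0.007 → t=0.019; u2·a0=0.8470·18.313=15.511; a1+…+a3=8.545 < 15.511 ≤ a1+…+a4=18.313 → R4 fires; A=6 X=7 Z=2 G=7 B=7
Draw 3: a1=0.735, a2=8.624, a3=2.604, a4=5.698, a0=17.661; τ=−ln(0.7710)/17.661=0.015 → t=0.034; u2·a0=0.8151·17.661=14.395; a1+…+a3=11.963 < 14.395 ≤ a1+…+a4=17.661 → R4 fires; A=6 X=9 Z=1 G=6 B=7
Draw 4: a1=0.945, a2=11.088, a3=3.348, a4=2.442, a0=17.823; τ=−ln(0.6228)/17.823=0.027 → t=0.060; u2·a0=0.8923·17.823=15.903; a1+…+a3=15.381 < 15.903 ≤ a1+…+a4=17.823 → R4 fires; A=6 X=11 Z=0 G=5 B=7
Draw 5: a1=1.155, a2=13.552, a3=4.092, a4=0.000, a0=18.799; τ=−ln(0.7510)/18.799=0.015 → t=0.076; u2·a0=0.9618·18.799=18.081; a1+a2=14.707 < 18.081 ≤ a1+…+a3=18.799 → R3 fires; A=8 X=10 Z=0 G=6 B=7
Draw 6: a1=1.050, a2=12.320, a3=3.720, a4=0.000, a0=17.090; τ=−ln(0.4591)/17.090=0.046 → t=0.121; u2·a0=0.2704·17.090=4.621; a1=1.050 < 4.621 ≤ a1+a2=13.370 → R2 fires; A=9 X=9 Z=0 G=6 B=6
Draw 7: a1=0.945, a2=9.504, a3=3.348, a4=0.000, a0=13.797; τ=−ln(0.1273)/13.797=0.149 → t=0.270; u2·a0=0.4091·13.797=5.644; a1=0.945 < 5.644 ≤ a1+a2=10.449 → R2 fires; A=10 X=8 Z=0 G=6 B=5
Draw 8: a1=0.840, a2=7.040, a3=2.976, a4=0.000, a0=10.856; τ=−ln(0.6290)/10.856=0.043 → t=0.313; u2·a0=0.3175·10.856=3.447; a1=0.840 < 3.447 ≤ a1+a2=7.880 → R2 fires; A=11 X=7 Z=0 G=6 B=4
Draw 9: a1=0.735, a2=4.928, a3=2.604, a4=0.000, a0=8.267; τ=−ln(0.2354)/8.267=0.175 → t=0.488; u2·a0=0.9896·8.267=8.181; a1+a2=5.663 < 8.181 ≤ a1+…+a3=8.267 → R3 fires; A=13 X=6 Z=0 G=7 B=4
Draw 10: a1=0.630, a2=4.224, a3=2.232, a4=0.000, a0=7.086; τ=−ln(0.3085)/7.086=0.166 → t=0.654; u2·a0=0.6161·7.086=4.366; a1=0.630 < 4.366 ≤ a1+a2=4.854 → R2 fires; A=14 X=5 Z=0 G=7 B=3
Draw 11: a1=0.525, a2=2.640, a3=1.860, a4=0.000, a0=5.025; τ=−ln(0.1343)/5.025=0.400 → t=1.054; u2·a0=0.8794·5.025=4.419; a1+a2=3.165 < 4.419 ≤ a1+…+a3=5.025 → R3 fires; A=16 X=4 Z=0 G=8 B=3
Draw 12: a1=0.420, a2=2.112, a3=1.488, a4=0.000, a0=4.020; τ=−ln(0.2134)/4.020=0.384 → t=1.438; u2·a0=0.1444·4.020=0.580; a1=0.420 < 0.580 ≤ a1+a2=2.532 → R2 fires; A=17 X=3 Z=0 G=8 B=2
Draw 13: a1=0.315, a2=1.056, a3=1.116, a4=0.000, a0=2.487; τ=−ln(0.7747)/2.487=0.103 → t=1.541; u2·a0=0.5803·2.487=1.443; a1+a2=1.371 < 1.443 ≤ a1+…+a3=2.487 → R3 fires; A=19 X=2 Z=0 G=9 B=2
Draw 14: a1=0.210, a2=0.704, a3=0.744, a4=0.000, a0=1.658; τ=−ln(0.7901)/1.658=0.142 → t=1.683 > T=1.65: stop.
B first becomes ≤ 5 when it reaches 5 at the event at t=0.270.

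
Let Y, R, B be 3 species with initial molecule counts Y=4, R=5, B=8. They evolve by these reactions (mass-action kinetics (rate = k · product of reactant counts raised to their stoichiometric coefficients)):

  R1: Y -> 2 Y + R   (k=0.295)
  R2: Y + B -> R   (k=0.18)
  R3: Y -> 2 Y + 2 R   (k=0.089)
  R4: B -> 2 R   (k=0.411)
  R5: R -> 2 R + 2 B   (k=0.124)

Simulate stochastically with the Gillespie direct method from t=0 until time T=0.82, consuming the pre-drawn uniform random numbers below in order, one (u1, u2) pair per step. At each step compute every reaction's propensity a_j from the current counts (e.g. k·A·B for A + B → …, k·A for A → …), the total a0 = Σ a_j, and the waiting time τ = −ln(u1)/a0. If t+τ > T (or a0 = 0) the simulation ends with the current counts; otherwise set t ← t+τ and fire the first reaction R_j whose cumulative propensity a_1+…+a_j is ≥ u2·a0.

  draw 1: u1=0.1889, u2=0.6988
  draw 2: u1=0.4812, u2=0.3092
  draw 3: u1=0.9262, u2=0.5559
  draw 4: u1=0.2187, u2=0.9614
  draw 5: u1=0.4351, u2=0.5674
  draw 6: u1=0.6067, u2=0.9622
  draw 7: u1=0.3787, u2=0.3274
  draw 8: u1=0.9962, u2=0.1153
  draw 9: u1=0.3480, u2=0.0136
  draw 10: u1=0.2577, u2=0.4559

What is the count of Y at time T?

t=0.000: Y=4 R=5 B=8
Draw 1: a1=1.180, a2=5.760, a3=0.356, a4=3.288, a5=0.620, a0=11.204; τ=−ln(0.1889)/11.204=0.149 → t=0.149; u2·a0=0.6988·11.204=7.829; a1+…+a3=7.296 < 7.829 ≤ a1+…+a4=10.584 → R4 fires; Y=4 R=7 B=7
Draw 2: a1=1.180, a2=5.040, a3=0.356, a4=2.877, a5=0.868, a0=10.321; τ=−ln(0.4812)/10.321=0.071 → t=0.220; u2·a0=0.3092·10.321=3.191; a1=1.180 < 3.191 ≤ a1+a2=6.220 → R2 fires; Y=3 R=8 B=6
Draw 3: a1=0.885, a2=3.240, a3=0.267, a4=2.466, a5=0.992, a0=7.850; τ=−ln(0.9262)/7.850=0.010 → t=0.229; u2·a0=0.5559·7.850=4.364; a1+a2=4.125 < 4.364 ≤ a1+…+a3=4.392 → R3 fires; Y=4 R=10 B=6
Draw 4: a1=1.180, a2=4.320, a3=0.356, a4=2.466, a5=1.240, a0=9.562; τ=−ln(0.2187)/9.562=0.159 → t=0.388; u2·a0=0.9614·9.562=9.193; a1+…+a4=8.322 < 9.193 ≤ a1+…+a5=9.562 → R5 fires; Y=4 R=11 B=8
Draw 5: a1=1.180, a2=5.760, a3=0.356, a4=3.288, a5=1.364, a0=11.948; τ=−ln(0.4351)/11.948=0.070 → t=0.458; u2·a0=0.5674·11.948=6.779; a1=1.180 < 6.779 ≤ a1+a2=6.940 → R2 fires; Y=3 R=12 B=7
Draw 6: a1=0.885, a2=3.780, a3=0.267, a4=2.877, a5=1.488, a0=9.297; τ=−ln(0.6067)/9.297=0.054 → t=0.512; u2·a0=0.9622·9.297=8.946; a1+…+a4=7.809 < 8.946 ≤ a1+…+a5=9.297 → R5 fires; Y=3 R=13 B=9
Draw 7: a1=0.885, a2=4.860, a3=0.267, a4=3.699, a5=1.612, a0=11.323; τ=−ln(0.3787)/11.323=0.086 → t=0.598; u2·a0=0.3274·11.323=3.707; a1=0.885 < 3.707 ≤ a1+a2=5.745 → R2 fires; Y=2 R=14 B=8
Draw 8: a1=0.590, a2=2.880, a3=0.178, a4=3.288, a5=1.736, a0=8.672; τ=−ln(0.9962)/8.672=0.000 → t=0.598; u2·a0=0.1153·8.672=1.000; a1=0.590 < 1.000 ≤ a1+a2=3.470 → R2 fires; Y=1 R=15 B=7
Draw 9: a1=0.295, a2=1.260, a3=0.089, a4=2.877, a5=1.860, a0=6.381; τ=−ln(0.3480)/6.381=0.165 → t=0.763; u2·a0=0.0136·6.381=0.087 ≤ a1=0.295 → R1 fires; Y=2 R=16 B=7
Draw 10: a1=0.590, a2=2.520, a3=0.178, a4=2.877, a5=1.984, a0=8.149; τ=−ln(0.2577)/8.149=0.166 → t=0.930 > T=0.82: stop.
Read off Y at T=0.82: 2

Y at T = 2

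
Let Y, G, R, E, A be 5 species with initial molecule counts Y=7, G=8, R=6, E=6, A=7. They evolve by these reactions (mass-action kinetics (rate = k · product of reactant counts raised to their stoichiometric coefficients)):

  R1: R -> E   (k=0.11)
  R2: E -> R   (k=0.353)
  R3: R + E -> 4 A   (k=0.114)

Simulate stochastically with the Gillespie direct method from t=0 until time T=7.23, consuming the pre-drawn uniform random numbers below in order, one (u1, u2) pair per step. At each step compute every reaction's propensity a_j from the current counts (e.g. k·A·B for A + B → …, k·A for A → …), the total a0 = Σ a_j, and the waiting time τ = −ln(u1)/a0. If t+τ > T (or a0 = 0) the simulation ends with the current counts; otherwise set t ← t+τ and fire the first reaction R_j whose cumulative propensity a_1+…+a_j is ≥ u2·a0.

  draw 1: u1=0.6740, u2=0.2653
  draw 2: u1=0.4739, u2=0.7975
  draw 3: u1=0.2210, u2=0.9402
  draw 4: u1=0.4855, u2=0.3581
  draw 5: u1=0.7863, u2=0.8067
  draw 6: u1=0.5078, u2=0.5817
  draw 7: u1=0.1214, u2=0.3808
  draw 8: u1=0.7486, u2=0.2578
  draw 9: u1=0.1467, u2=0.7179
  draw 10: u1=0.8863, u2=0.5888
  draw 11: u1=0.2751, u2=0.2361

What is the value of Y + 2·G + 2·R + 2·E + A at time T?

Check how each reaction changes W = Y + 2·G + 2·R + 2·E + A (weight of products minus weight of reactants):
R1: R -> E: (2·1) − (2·1) = 2 − 2 = 0
R2: E -> R: (2·1) − (2·1) = 2 − 2 = 0
R3: R + E -> 4 A: (1·4) − (2·1 + 2·1) = 4 − 4 = 0
Every reaction leaves W unchanged, so W is conserved and no simulation is needed: W(T) = W(0) = 7 + 2·8 + 2·6 + 2·6 + 7 = 54

Value at T = 54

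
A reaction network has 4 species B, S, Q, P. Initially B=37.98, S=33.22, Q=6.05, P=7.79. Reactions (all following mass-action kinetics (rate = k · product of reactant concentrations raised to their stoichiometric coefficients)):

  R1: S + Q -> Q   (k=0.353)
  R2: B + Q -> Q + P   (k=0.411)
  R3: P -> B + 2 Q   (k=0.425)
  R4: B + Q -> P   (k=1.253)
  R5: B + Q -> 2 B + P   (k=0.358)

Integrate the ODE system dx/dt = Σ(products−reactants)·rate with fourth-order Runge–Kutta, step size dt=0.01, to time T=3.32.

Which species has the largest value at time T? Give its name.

RK4 with dt=0.01: 332 steps to T=3.32. Trajectory (selected grid times):
t=0.00: B=37.98 S=33.22 Q=6.05 P=7.79
t=0.37: B=31.71 S=30.96 Q=0.31 P=18.93
t=0.74: B=29.71 S=29.54 Q=0.42 P=23.85
t=1.11: B=27.22 S=27.71 Q=0.57 P=30.03
t=1.48: B=24.11 S=25.36 Q=0.81 P=37.75
t=1.84: B=20.40 S=22.41 Q=1.18 P=47.04
t=2.21: B=15.80 S=18.46 Q=1.86 P=58.69
t=2.58: B=10.57 S=13.36 Q=3.28 P=72.44
t=2.95: B=5.55 S=7.19 Q=6.71 P=87.09
t=3.32: B=2.53 S=1.92 Q=14.29 P=99.84
At T=3.32: B=2.53 S=1.92 Q=14.29 P=99.84; the largest is P.

Dominant species at T: P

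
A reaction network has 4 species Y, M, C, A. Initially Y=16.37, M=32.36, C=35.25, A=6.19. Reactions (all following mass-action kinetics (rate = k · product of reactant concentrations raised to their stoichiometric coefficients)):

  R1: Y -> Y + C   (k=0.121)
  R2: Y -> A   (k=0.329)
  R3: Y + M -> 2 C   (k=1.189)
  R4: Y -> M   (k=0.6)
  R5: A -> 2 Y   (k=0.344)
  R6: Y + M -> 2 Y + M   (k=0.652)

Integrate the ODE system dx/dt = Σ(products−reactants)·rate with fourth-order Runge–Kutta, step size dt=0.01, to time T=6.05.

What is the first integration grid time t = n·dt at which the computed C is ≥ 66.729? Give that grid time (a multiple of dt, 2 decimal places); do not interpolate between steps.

RK4 with dt=0.01: 605 steps to T=6.05. Trajectory (selected grid times):
t=0.00: Y=16.37 M=32.36 C=35.25 A=6.19
t=0.04: Y=9.56 M=18.21 C=64.20 A=6.27
t=0.05: Y=8.67 M=16.40 C=67.95 A=6.28
t=0.67: Y=2.21 M=1.87 C=99.74 A=5.67
t=1.34: Y=2.33 M=0.73 C=103.98 A=4.94
t=2.02: Y=2.45 M=0.54 C=106.54 A=4.39
t=2.69: Y=2.40 M=0.51 C=108.76 A=3.97
t=3.36: Y=2.27 M=0.51 C=110.84 A=3.61
t=4.03: Y=2.10 M=0.50 C=112.77 A=3.30
t=4.71: Y=1.93 M=0.50 C=114.58 A=3.01
t=5.38: Y=1.77 M=0.50 C=116.22 A=2.76
t=6.05: Y=1.62 M=0.50 C=117.72 A=2.52
C(0.04)=64.196 < 66.729 but C(0.05)=67.949 ≥ 66.729, so the first grid time is t=0.05.

Threshold first reached at t = 0.05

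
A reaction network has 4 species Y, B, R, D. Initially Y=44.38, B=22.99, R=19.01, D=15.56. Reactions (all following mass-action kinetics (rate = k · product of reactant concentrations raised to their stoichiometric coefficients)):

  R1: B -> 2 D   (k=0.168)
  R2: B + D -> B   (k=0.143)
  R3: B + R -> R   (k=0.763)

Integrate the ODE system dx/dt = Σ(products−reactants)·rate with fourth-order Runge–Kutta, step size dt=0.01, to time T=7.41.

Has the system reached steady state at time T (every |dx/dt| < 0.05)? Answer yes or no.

Steady state at T: yes

RK4 with dt=0.01: 741 steps to T=7.41. Trajectory (selected grid times):
t=0.00: Y=44.38 B=22.99 R=19.01 D=15.56
t=0.82: Y=44.38 B=0.00 R=19.01 D=12.91
t=1.65: Y=44.38 B=0.00 R=19.01 D=12.91
t=2.47: Y=44.38 B=0.00 R=19.01 D=12.91
t=3.29: Y=44.38 B=0.00 R=19.01 D=12.91
t=4.12: Y=44.38 B=0.00 R=19.01 D=12.91
t=4.94: Y=44.38 B=0.00 R=19.01 D=12.91
t=5.76: Y=44.38 B=0.00 R=19.01 D=12.91
t=6.59: Y=44.38 B=0.00 R=19.01 D=12.91
t=7.41: Y=44.38 B=0.00 R=19.01 D=12.91
Rates at T: R1=0.0000, R2=0.0000, R3=0.0000
dx/dt at T (Σ net stoichiometry × rate): Y=+0.0000, B=-0.0000, R=+0.0000, D=-0.0000
Largest |dx/dt| is |-0.0000| (B) < 0.05 → steady.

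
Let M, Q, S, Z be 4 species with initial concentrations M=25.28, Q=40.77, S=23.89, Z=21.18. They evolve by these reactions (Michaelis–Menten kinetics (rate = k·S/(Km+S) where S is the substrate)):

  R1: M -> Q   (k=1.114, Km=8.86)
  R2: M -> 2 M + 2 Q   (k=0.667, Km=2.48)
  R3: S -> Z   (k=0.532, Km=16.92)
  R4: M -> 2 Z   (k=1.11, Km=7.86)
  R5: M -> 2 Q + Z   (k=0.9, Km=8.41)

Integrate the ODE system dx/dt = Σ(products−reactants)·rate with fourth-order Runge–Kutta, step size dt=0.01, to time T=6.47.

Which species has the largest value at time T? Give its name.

Dominant species at T: Q

RK4 with dt=0.01: 647 steps to T=6.47. Trajectory (selected grid times):
t=0.00: M=25.28 Q=40.77 S=23.89 Z=21.18
t=0.72: M=24.04 Q=43.20 S=23.67 Z=23.10
t=1.44: M=22.81 Q=45.60 S=23.44 Z=25.00
t=2.16: M=21.61 Q=47.98 S=23.22 Z=26.87
t=2.88: M=20.43 Q=50.33 S=23.00 Z=28.72
t=3.59: M=19.29 Q=52.62 S=22.78 Z=30.51
t=4.31: M=18.16 Q=54.90 S=22.56 Z=32.30
t=5.03: M=17.06 Q=57.16 S=22.35 Z=34.06
t=5.75: M=15.98 Q=59.37 S=22.13 Z=35.79
t=6.47: M=14.94 Q=61.55 S=21.91 Z=37.49
At T=6.47: M=14.94 Q=61.55 S=21.91 Z=37.49; the largest is Q.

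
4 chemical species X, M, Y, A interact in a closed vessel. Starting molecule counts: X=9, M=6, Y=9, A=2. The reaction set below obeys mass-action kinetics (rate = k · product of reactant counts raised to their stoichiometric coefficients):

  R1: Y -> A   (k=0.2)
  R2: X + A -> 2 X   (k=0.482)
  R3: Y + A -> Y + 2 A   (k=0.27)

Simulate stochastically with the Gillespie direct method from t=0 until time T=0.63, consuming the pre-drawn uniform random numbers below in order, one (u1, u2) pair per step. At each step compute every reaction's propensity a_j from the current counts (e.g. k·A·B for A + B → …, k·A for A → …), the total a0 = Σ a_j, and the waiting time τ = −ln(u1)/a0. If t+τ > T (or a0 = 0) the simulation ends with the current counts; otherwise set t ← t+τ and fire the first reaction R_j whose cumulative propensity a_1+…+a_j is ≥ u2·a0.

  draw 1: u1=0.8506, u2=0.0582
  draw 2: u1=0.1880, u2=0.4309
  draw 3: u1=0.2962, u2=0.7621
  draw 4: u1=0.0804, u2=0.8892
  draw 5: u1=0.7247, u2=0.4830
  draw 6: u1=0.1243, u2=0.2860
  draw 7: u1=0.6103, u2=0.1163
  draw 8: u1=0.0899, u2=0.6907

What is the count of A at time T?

t=0.000: X=9 M=6 Y=9 A=2
Draw 1: a1=1.800, a2=8.676, a3=4.860, a0=15.336; τ=−ln(0.8506)/15.336=0.011 → t=0.011; u2·a0=0.0582·15.336=0.893 ≤ a1=1.800 → R1 fires; X=9 M=6 Y=8 A=3
Draw 2: a1=1.600, a2=13.014, a3=6.480, a0=21.094; τ=−ln(0.1880)/21.094=0.079 → t=0.090; u2·a0=0.4309·21.094=9.089; a1=1.600 < 9.089 ≤ a1+a2=14.614 → R2 fires; X=10 M=6 Y=8 A=2
Draw 3: a1=1.600, a2=9.640, a3=4.320, a0=15.560; τ=−ln(0.2962)/15.560=0.078 → t=0.168; u2·a0=0.7621·15.560=11.858; a1+a2=11.240 < 11.858 ≤ a1+…+a3=15.560 → R3 fires; X=10 M=6 Y=8 A=3
Draw 4: a1=1.600, a2=14.460, a3=6.480, a0=22.540; τ=−ln(0.0804)/22.540=0.112 → t=0.280; u2·a0=0.8892·22.540=20.043; a1+a2=16.060 < 20.043 ≤ a1+…+a3=22.540 → R3 fires; X=10 M=6 Y=8 A=4
Draw 5: a1=1.600, a2=19.280, a3=8.640, a0=29.520; τ=−ln(0.7247)/29.520=0.011 → t=0.291; u2·a0=0.4830·29.520=14.258; a1=1.600 < 14.258 ≤ a1+a2=20.880 → R2 fires; X=11 M=6 Y=8 A=3
Draw 6: a1=1.600, a2=15.906, a3=6.480, a0=23.986; τ=−ln(0.1243)/23.986=0.087 → t=0.378; u2·a0=0.2860·23.986=6.860; a1=1.600 < 6.860 ≤ a1+a2=17.506 → R2 fires; X=12 M=6 Y=8 A=2
Draw 7: a1=1.600, a2=11.568, a3=4.320, a0=17.488; τ=−ln(0.6103)/17.488=0.028 → t=0.406; u2·a0=0.1163·17.488=2.034; a1=1.600 < 2.034 ≤ a1+a2=13.168 → R2 fires; X=13 M=6 Y=8 A=1
Draw 8: a1=1.600, a2=6.266, a3=2.160, a0=10.026; τ=−ln(0.0899)/10.026=0.240 → t=0.646 > T=0.63: stop.
Read off A at T=0.63: 1

A at T = 1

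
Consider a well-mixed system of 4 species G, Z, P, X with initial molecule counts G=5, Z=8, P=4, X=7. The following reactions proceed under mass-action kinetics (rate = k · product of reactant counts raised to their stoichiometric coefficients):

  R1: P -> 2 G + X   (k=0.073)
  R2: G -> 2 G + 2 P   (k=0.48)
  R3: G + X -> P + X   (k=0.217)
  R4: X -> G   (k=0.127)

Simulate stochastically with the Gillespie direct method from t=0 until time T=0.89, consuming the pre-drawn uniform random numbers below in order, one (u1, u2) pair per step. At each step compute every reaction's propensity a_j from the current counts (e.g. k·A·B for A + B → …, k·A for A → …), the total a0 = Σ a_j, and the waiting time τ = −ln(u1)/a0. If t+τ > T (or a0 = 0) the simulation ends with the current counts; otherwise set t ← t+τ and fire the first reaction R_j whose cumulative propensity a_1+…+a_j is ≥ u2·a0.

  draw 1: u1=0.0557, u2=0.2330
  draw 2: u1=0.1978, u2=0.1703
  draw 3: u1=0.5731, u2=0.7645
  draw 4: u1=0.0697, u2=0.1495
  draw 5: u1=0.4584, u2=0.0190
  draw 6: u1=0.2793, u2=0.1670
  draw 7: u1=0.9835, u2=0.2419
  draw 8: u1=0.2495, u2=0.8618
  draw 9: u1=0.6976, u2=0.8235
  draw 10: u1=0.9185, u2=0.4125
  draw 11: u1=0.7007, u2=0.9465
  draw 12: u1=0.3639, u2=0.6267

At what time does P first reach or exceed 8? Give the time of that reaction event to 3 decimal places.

t=0.000: G=5 Z=8 P=4 X=7
Draw 1: a1=0.292, a2=2.400, a3=7.595, a4=0.889, a0=11.176; τ=−ln(0.0557)/11.176=0.258 → t=0.258; u2·a0=0.2330·11.176=2.604; a1=0.292 < 2.604 ≤ a1+a2=2.692 → R2 fires; G=6 Z=8 P=6 X=7
Draw 2: a1=0.438, a2=2.880, a3=9.114, a4=0.889, a0=13.321; τ=−ln(0.1978)/13.321=0.122 → t=0.380; u2·a0=0.1703·13.321=2.269; a1=0.438 < 2.269 ≤ a1+a2=3.318 → R2 fires; G=7 Z=8 P=8 X=7
Draw 3: a1=0.584, a2=3.360, a3=10.633, a4=0.889, a0=15.466; τ=−ln(0.5731)/15.466=0.036 → t=0.416; u2·a0=0.7645·15.466=11.824; a1+a2=3.944 < 11.824 ≤ a1+…+a3=14.577 → R3 fires; G=6 Z=8 P=9 X=7
Draw 4: a1=0.657, a2=2.880, a3=9.114, a4=0.889, a0=13.540; τ=−ln(0.0697)/13.540=0.197 → t=0.613; u2·a0=0.1495·13.540=2.024; a1=0.657 < 2.024 ≤ a1+a2=3.537 → R2 fires; G=7 Z=8 P=11 X=7
Draw 5: a1=0.803, a2=3.360, a3=10.633, a4=0.889, a0=15.685; τ=−ln(0.4584)/15.685=0.050 → t=0.662; u2·a0=0.0190·15.685=0.298 ≤ a1=0.803 → R1 fires; G=9 Z=8 P=10 X=8
Draw 6: a1=0.730, a2=4.320, a3=15.624, a4=1.016, a0=21.690; τ=−ln(0.2793)/21.690=0.059 → t=0.721; u2·a0=0.1670·21.690=3.622; a1=0.730 < 3.622 ≤ a1+a2=5.050 → R2 fires; G=10 Z=8 P=12 X=8
Draw 7: a1=0.876, a2=4.800, a3=17.360, a4=1.016, a0=24.052; τ=−ln(0.9835)/24.052=0.001 → t=0.722; u2·a0=0.2419·24.052=5.818; a1+a2=5.676 < 5.818 ≤ a1+…+a3=23.036 → R3 fires; G=9 Z=8 P=13 X=8
Draw 8: a1=0.949, a2=4.320, a3=15.624, a4=1.016, a0=21.909; τ=−ln(0.2495)/21.909=0.063 → t=0.785; u2·a0=0.8618·21.909=18.881; a1+a2=5.269 < 18.881 ≤ a1+…+a3=20.893 → R3 fires; G=8 Z=8 P=14 X=8
Draw 9: a1=1.022, a2=3.840, a3=13.888, a4=1.016, a0=19.766; τ=−ln(0.6976)/19.766=0.018 → t=0.804; u2·a0=0.8235·19.766=16.277; a1+a2=4.862 < 16.277 ≤ a1+…+a3=18.750 → R3 fires; G=7 Z=8 P=15 X=8
Draw 10: a1=1.095, a2=3.360, a3=12.152, a4=1.016, a0=17.623; τ=−ln(0.9185)/17.623=0.005 → t=0.808; u2·a0=0.4125·17.623=7.269; a1+a2=4.455 < 7.269 ≤ a1+…+a3=16.607 → R3 fires; G=6 Z=8 P=16 X=8
Draw 11: a1=1.168, a2=2.880, a3=10.416, a4=1.016, a0=15.480; τ=−ln(0.7007)/15.480=0.023 → t=0.831; u2·a0=0.9465·15.480=14.652; a1+…+a3=14.464 < 14.652 ≤ a1+…+a4=15.480 → R4 fires; G=7 Z=8 P=16 X=7
Draw 12: a1=1.168, a2=3.360, a3=10.633, a4=0.889, a0=16.050; τ=−ln(0.3639)/16.050=0.063 → t=0.894 > T=0.89: stop.
P first becomes ≥ 8 when it reaches 8 at the event at t=0.380.

Threshold first reached at t = 0.380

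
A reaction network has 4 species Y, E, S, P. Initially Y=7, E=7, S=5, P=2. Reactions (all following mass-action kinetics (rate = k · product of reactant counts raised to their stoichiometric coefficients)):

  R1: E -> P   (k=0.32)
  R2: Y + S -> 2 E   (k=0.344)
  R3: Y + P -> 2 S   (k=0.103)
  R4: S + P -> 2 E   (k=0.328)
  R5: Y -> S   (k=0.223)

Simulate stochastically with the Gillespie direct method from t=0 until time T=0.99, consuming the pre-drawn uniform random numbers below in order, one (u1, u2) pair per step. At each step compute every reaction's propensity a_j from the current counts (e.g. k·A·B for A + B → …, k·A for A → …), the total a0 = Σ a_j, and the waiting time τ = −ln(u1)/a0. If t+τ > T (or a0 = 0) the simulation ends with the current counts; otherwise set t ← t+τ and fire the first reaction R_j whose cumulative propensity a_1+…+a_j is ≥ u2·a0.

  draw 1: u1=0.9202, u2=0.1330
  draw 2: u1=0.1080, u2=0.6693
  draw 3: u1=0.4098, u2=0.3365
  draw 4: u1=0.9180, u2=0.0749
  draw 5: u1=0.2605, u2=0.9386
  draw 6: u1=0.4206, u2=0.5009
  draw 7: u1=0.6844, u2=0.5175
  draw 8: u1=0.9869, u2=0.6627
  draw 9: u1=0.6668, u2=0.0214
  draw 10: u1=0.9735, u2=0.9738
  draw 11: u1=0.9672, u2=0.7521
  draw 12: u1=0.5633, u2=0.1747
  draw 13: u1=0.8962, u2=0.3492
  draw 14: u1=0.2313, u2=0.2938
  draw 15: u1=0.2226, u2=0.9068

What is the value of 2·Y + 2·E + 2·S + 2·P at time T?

Value at T = 42

Check how each reaction changes W = 2·Y + 2·E + 2·S + 2·P (weight of products minus weight of reactants):
R1: E -> P: (2·1) − (2·1) = 2 − 2 = 0
R2: Y + S -> 2 E: (2·2) − (2·1 + 2·1) = 4 − 4 = 0
R3: Y + P -> 2 S: (2·2) − (2·1 + 2·1) = 4 − 4 = 0
R4: S + P -> 2 E: (2·2) − (2·1 + 2·1) = 4 − 4 = 0
R5: Y -> S: (2·1) − (2·1) = 2 − 2 = 0
Every reaction leaves W unchanged, so W is conserved and no simulation is needed: W(T) = W(0) = 2·7 + 2·7 + 2·5 + 2·2 = 42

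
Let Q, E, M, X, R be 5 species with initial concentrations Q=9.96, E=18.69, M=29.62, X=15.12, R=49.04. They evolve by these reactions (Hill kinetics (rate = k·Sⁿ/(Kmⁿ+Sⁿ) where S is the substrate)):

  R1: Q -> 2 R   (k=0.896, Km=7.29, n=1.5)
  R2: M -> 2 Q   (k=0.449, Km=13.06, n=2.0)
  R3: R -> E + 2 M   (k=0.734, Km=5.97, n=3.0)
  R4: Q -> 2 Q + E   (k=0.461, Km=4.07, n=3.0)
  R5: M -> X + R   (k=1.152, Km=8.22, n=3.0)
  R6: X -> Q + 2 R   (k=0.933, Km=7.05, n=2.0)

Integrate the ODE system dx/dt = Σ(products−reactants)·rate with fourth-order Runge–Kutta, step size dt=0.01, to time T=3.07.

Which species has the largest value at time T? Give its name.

RK4 with dt=0.01: 307 steps to T=3.07. Trajectory (selected grid times):
t=0.00: Q=9.96 E=18.69 M=29.62 X=15.12 R=49.04
t=0.34: Q=10.43 E=19.09 M=29.61 X=15.24 R=50.08
t=0.68: Q=10.91 E=19.48 M=29.59 X=15.36 R=51.12
t=1.02: Q=11.37 E=19.88 M=29.58 X=15.49 R=52.18
t=1.36: Q=11.84 E=20.28 M=29.57 X=15.61 R=53.25
t=1.71: Q=12.32 E=20.69 M=29.56 X=15.73 R=54.36
t=2.05: Q=12.78 E=21.09 M=29.54 X=15.85 R=55.44
t=2.39: Q=13.23 E=21.50 M=29.53 X=15.97 R=56.53
t=2.73: Q=13.69 E=21.90 M=29.52 X=16.08 R=57.64
t=3.07: Q=14.14 E=22.30 M=29.50 X=16.20 R=58.74
At T=3.07: Q=14.14 E=22.30 M=29.50 X=16.20 R=58.74; the largest is R.

Dominant species at T: R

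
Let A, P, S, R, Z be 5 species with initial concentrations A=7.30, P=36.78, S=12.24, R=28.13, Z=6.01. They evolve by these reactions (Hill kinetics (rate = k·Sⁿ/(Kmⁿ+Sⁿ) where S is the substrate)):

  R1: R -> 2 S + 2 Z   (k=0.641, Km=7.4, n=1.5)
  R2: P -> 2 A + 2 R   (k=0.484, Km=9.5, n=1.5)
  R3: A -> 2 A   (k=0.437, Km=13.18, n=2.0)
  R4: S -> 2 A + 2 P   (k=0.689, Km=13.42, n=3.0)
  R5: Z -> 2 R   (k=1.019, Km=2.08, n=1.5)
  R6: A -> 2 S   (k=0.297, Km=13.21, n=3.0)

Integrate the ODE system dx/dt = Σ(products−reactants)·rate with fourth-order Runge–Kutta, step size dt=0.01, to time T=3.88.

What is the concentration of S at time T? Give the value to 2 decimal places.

RK4 with dt=0.01: 388 steps to T=3.88. Trajectory (selected grid times):
t=0.00: A=7.30 P=36.78 S=12.24 R=28.13 Z=6.01
t=0.43: A=7.96 P=36.86 S=12.64 R=28.98 Z=6.13
t=0.86: A=8.63 P=36.95 S=13.04 R=29.84 Z=6.25
t=1.29: A=9.32 P=37.06 S=13.45 R=30.70 Z=6.38
t=1.72: A=10.02 P=37.18 S=13.86 R=31.56 Z=6.50
t=2.16: A=10.75 P=37.31 S=14.29 R=32.45 Z=6.63
t=2.59: A=11.48 P=37.46 S=14.72 R=33.31 Z=6.75
t=3.02: A=12.23 P=37.62 S=15.15 R=34.18 Z=6.88
t=3.45: A=12.98 P=37.79 S=15.60 R=35.05 Z=7.00
t=3.88: A=13.75 P=37.97 S=16.05 R=35.93 Z=7.13
Read off S at T=3.88: 16.05

S at T = 16.05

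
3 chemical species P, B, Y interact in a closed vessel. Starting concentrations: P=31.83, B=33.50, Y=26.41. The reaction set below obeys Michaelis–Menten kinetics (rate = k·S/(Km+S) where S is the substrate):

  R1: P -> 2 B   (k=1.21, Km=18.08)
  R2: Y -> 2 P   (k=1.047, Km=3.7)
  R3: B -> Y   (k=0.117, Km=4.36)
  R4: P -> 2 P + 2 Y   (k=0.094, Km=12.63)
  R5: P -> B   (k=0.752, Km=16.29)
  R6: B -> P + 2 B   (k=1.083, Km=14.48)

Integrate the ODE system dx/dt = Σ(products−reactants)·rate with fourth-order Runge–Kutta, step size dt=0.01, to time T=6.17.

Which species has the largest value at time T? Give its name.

RK4 with dt=0.01: 617 steps to T=6.17. Trajectory (selected grid times):
t=0.00: P=31.83 B=33.50 Y=26.41
t=0.69: P=32.79 B=35.37 Y=25.94
t=1.37: P=33.73 B=37.23 Y=25.48
t=2.06: P=34.68 B=39.15 Y=25.02
t=2.74: P=35.62 B=41.05 Y=24.57
t=3.43: P=36.56 B=43.01 Y=24.11
t=4.11: P=37.49 B=44.95 Y=23.66
t=4.80: P=38.42 B=46.94 Y=23.21
t=5.48: P=39.34 B=48.91 Y=22.76
t=6.17: P=40.27 B=50.93 Y=22.32
At T=6.17: P=40.27 B=50.93 Y=22.32; the largest is B.

Dominant species at T: B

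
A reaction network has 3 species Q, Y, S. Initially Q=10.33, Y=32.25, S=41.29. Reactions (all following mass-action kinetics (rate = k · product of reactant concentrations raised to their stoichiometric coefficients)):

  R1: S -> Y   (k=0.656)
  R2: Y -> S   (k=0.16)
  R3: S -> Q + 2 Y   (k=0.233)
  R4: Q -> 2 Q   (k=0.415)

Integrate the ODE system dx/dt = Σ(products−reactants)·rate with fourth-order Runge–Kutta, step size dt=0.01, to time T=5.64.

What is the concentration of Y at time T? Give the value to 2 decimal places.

RK4 with dt=0.01: 564 steps to T=5.64. Trajectory (selected grid times):
t=0.00: Q=10.33 Y=32.25 S=41.29
t=0.63: Q=19.06 Y=51.47 S=26.96
t=1.25: Q=28.47 Y=61.83 S=19.93
t=1.88: Q=40.00 Y=67.96 S=16.43
t=2.51: Q=54.56 Y=71.87 S=14.81
t=3.13: Q=72.95 Y=74.62 S=14.13
t=3.76: Q=97.10 Y=76.88 S=13.93
t=4.39: Q=128.45 Y=78.88 S=13.97
t=5.01: Q=168.45 Y=80.74 S=14.15
t=5.64: Q=221.18 Y=82.59 S=14.39
Read off Y at T=5.64: 82.59

Y at T = 82.59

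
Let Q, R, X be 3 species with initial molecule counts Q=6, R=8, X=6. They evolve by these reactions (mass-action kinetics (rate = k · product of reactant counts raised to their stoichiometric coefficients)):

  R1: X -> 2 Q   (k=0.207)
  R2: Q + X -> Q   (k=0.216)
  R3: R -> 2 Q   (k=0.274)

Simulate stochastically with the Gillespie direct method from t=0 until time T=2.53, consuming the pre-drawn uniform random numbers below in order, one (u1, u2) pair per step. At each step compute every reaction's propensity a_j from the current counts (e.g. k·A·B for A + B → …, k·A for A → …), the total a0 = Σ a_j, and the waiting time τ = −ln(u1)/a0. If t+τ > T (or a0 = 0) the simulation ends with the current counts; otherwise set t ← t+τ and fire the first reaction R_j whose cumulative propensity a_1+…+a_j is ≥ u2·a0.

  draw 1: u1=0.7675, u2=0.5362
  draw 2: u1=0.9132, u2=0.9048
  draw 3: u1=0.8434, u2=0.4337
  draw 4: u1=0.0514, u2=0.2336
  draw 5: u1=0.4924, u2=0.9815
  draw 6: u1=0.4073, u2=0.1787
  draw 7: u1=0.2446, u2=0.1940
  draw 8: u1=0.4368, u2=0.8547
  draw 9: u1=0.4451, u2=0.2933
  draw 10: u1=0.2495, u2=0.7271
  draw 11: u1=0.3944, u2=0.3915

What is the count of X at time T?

t=0.000: Q=6 R=8 X=6
Draw 1: a1=1.242, a2=7.776, a3=2.192, a0=11.210; τ=−ln(0.7675)/11.210=0.024 → t=0.024; u2·a0=0.5362·11.210=6.011; a1=1.242 < 6.011 ≤ a1+a2=9.018 → R2 fires; Q=6 R=8 X=5
Draw 2: a1=1.035, a2=6.480, a3=2.192, a0=9.707; τ=−ln(0.9132)/9.707=0.009 → t=0.033; u2·a0=0.9048·9.707=8.783; a1+a2=7.515 < 8.783 ≤ a1+…+a3=9.707 → R3 fires; Q=8 R=7 X=5
Draw 3: a1=1.035, a2=8.640, a3=1.918, a0=11.593; τ=−ln(0.8434)/11.593=0.015 → t=0.048; u2·a0=0.4337·11.593=5.028; a1=1.035 < 5.028 ≤ a1+a2=9.675 → R2 fires; Q=8 R=7 X=4
Draw 4: a1=0.828, a2=6.912, a3=1.918, a0=9.658; τ=−ln(0.0514)/9.658=0.307 → t=0.355; u2·a0=0.2336·9.658=2.256; a1=0.828 < 2.256 ≤ a1+a2=7.740 → R2 fires; Q=8 R=7 X=3
Draw 5: a1=0.621, a2=5.184, a3=1.918, a0=7.723; τ=−ln(0.4924)/7.723=0.092 → t=0.447; u2·a0=0.9815·7.723=7.580; a1+a2=5.805 < 7.580 ≤ a1+…+a3=7.723 → R3 fires; Q=10 R=6 X=3
Draw 6: a1=0.621, a2=6.480, a3=1.644, a0=8.745; τ=−ln(0.4073)/8.745=0.103 → t=0.549; u2·a0=0.1787·8.745=1.563; a1=0.621 < 1.563 ≤ a1+a2=7.101 → R2 fires; Q=10 R=6 X=2
Draw 7: a1=0.414, a2=4.320, a3=1.644, a0=6.378; τ=−ln(0.2446)/6.378=0.221 → t=0.770; u2·a0=0.1940·6.378=1.237; a1=0.414 < 1.237 ≤ a1+a2=4.734 → R2 fires; Q=10 R=6 X=1
Draw 8: a1=0.207, a2=2.160, a3=1.644, a0=4.011; τ=−ln(0.4368)/4.011=0.207 → t=0.977; u2·a0=0.8547·4.011=3.428; a1+a2=2.367 < 3.428 ≤ a1+…+a3=4.011 → R3 fires; Q=12 R=5 X=1
Draw 9: a1=0.207, a2=2.592, a3=1.370, a0=4.169; τ=−ln(0.4451)/4.169=0.194 → t=1.171; u2·a0=0.2933·4.169=1.223; a1=0.207 < 1.223 ≤ a1+a2=2.799 → R2 fires; Q=12 R=5 X=0
Draw 10: a1=0.000, a2=0.000, a3=1.370, a0=1.370; τ=−ln(0.2495)/1.370=1.013 → t=2.184; u2·a0=0.7271·1.370=0.996; a1+a2=0.000 < 0.996 ≤ a1+…+a3=1.370 → R3 fires; Q=14 R=4 X=0
Draw 11: a1=0.000, a2=0.000, a3=1.096, a0=1.096; τ=−ln(0.3944)/1.096=0.849 → t=3.033 > T=2.53: stop.
Read off X at T=2.53: 0

X at T = 0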